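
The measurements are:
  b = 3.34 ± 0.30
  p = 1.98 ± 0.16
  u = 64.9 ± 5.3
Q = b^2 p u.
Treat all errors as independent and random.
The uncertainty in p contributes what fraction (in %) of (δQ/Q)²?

(δQ/Q)² = (2·δb/b)² + (1·δp/p)² + (1·δu/u)²
  b term: (2×0.0898)² = 0.0323
  p term: (1×0.0808)² = 0.00653
  u term: (1×0.0817)² = 0.00667
Total = 0.0455. Share from p = 0.00653/0.0455 = 0.144.

14.4%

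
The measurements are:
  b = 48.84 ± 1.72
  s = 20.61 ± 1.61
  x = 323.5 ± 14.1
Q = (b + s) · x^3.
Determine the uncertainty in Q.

Let u = b + s = 69.45. δu = √(δb² + δs²) = √(2.96 + 2.59) = 2.36, so δu/u = 0.0339.
Q is then a monomial in u, x:
δQ/Q = √((δu/u)² + (3·δx/x)²) = √(0.00115 + 0.0171) = 0.135
Q = 2.351e+09, so δQ = 0.135 × 2.351e+09 = 3.18e+08.

3.18e+08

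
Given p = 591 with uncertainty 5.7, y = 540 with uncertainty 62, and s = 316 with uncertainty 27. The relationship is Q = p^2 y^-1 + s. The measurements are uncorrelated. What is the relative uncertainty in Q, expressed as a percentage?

Let w = p^2·y^-1 = 647. δw/w = √((2·δp/p)² + (-1·δy/y)²) = √(0.000372 + 0.0132) = 0.116, so δw = 75.3.
Q = w + s: δQ = √(δw² + δs²) = √(5670 + 729) = 80.0
Q = 963, so δQ/Q = 80.0/963 = 0.0831.

8.31%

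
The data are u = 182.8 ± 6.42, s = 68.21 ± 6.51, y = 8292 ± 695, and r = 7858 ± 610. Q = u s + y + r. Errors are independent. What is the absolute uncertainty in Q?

1570

Let p = u·s = 12470. δp/p = √((1·δu/u)² + (1·δs/s)²) = √(0.00123 + 0.00911) = 0.102, so δp = 1270.
Q = p + y + r: δQ = √(δp² + δy² + δr²) = √(1.61e+06 + 4.83e+05 + 3.72e+05) = 1570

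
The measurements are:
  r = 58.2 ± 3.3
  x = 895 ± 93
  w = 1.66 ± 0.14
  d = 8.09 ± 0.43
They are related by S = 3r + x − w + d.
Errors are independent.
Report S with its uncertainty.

Absolute uncertainties add in quadrature for a linear combination:
  (3·δr)² = 98.0;  (δx)² = 8650;  (δw)² = 0.0196;  (δd)² = 0.185
δS = √(8750) = 93.5
S = 1080.

1080 ± 93.5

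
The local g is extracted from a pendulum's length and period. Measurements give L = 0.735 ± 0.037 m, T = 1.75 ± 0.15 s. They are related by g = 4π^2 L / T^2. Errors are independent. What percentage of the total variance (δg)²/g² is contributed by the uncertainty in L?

7.94%

(δg/g)² = (1·δL/L)² + (-2·δT/T)²
  L term: (1×0.0503)² = 0.00253
  T term: (-2×0.0857)² = 0.0294
Total = 0.0319. Share from L = 0.00253/0.0319 = 0.0794.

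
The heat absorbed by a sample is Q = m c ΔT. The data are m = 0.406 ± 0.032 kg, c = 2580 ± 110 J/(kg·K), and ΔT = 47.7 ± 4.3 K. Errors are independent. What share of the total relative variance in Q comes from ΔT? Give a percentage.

(δQ/Q)² = (1·δm/m)² + (1·δc/c)² + (1·δΔT/ΔT)²
  m term: (1×0.0788)² = 0.00621
  c term: (1×0.0426)² = 0.00182
  ΔT term: (1×0.0901)² = 0.00813
Total = 0.0162. Share from ΔT = 0.00813/0.0162 = 0.503.

50.3%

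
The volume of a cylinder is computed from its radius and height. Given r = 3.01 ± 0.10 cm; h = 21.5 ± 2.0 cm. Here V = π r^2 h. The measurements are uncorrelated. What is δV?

70.0 cm^3

Each factor contributes (exponent × relative error)² to (δV/V)²:
  (2·δr/r)² = (2×0.0332)² = 0.00441;  (1·δh/h)² = (1×0.0930)² = 0.00865
δV/V = √(0.0131) = 0.114
V = 612 cm^3, so δV = 0.114 × 612 = 70.0 cm^3.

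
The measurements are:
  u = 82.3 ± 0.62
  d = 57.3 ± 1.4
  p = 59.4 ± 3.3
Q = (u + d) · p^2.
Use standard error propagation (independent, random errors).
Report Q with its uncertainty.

Let w = u + d = 140. δw = √(δu² + δd²) = √(0.384 + 1.96) = 1.53, so δw/w = 0.0110.
Q is then a monomial in w, p:
δQ/Q = √((δw/w)² + (2·δp/p)²) = √(0.000120 + 0.0123) = 0.112
Q = 4.93e+05, so δQ = 0.112 × 4.93e+05 = 55000.

(4.93 ± 0.550) × 10^5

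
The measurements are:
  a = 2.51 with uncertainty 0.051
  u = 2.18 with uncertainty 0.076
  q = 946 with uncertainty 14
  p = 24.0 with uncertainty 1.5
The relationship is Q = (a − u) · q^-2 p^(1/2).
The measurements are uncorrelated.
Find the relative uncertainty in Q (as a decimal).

Let w = a − u = 0.330. δw = √(δa² + δu²) = √(0.00260 + 0.00578) = 0.0915, so δw/w = 0.277.
Q is then a monomial in w, q, p:
δQ/Q = √((δw/w)² + (-2·δq/q)² + (½·δp/p)²) = √(0.0769 + 0.000876 + 0.000977) = 0.281

0.281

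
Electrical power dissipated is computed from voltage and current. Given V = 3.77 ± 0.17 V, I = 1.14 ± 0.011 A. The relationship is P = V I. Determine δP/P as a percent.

For a monomial P ∝ V, I, fractional errors add in quadrature:
  (1·δV/V)² = (1×0.0451)² = 0.00203;  (1·δI/I)² = (1×0.00965)² = 9.31e-05
δP/P = √(0.00213) = 0.0461

4.61%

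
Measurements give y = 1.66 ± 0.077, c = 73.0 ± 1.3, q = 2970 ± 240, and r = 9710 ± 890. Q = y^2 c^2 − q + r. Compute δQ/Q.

Let p = y^2·c^2 = 14700. δp/p = √((2·δy/y)² + (2·δc/c)²) = √(0.00861 + 0.00127) = 0.0994, so δp = 1460.
Q = p − q + r: δQ = √(δp² + δq² + δr²) = √(2.13e+06 + 57600 + 7.92e+05) = 1730
Q = 21400, so δQ/Q = 1730/21400 = 0.0806.

0.0806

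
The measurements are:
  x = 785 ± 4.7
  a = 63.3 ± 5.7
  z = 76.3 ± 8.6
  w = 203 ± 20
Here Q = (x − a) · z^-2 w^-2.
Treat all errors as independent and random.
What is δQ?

9.01e-07

Let u = x − a = 722. δu = √(δx² + δa²) = √(22.1 + 32.5) = 7.39, so δu/u = 0.0102.
Q is then a monomial in u, z, w:
δQ/Q = √((δu/u)² + (-2·δz/z)² + (-2·δw/w)²) = √(0.000105 + 0.0508 + 0.0388) = 0.300
Q = 3.01e-06, so δQ = 0.300 × 3.01e-06 = 9.01e-07.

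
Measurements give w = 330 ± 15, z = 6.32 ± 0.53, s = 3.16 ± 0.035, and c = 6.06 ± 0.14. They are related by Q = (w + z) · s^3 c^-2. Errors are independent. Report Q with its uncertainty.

Let u = w + z = 336. δu = √(δw² + δz²) = √(225 + 0.281) = 15.0, so δu/u = 0.0446.
Q is then a monomial in u, s, c:
δQ/Q = √((δu/u)² + (3·δs/s)² + (-2·δc/c)²) = √(0.00199 + 0.00110 + 0.00213) = 0.0723
Q = 289, so δQ = 0.0723 × 289 = 20.9.

289 ± 20.9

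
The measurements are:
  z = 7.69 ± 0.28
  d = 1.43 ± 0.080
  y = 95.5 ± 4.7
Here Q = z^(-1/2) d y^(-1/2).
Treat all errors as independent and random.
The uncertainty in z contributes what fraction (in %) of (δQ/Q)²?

(δQ/Q)² = (−½·δz/z)² + (1·δd/d)² + (−½·δy/y)²
  z term: (-0.5×0.0364)² = 0.000331
  d term: (1×0.0559)² = 0.00313
  y term: (-0.5×0.0492)² = 0.000606
Total = 0.00407. Share from z = 0.000331/0.00407 = 0.0815.

8.15%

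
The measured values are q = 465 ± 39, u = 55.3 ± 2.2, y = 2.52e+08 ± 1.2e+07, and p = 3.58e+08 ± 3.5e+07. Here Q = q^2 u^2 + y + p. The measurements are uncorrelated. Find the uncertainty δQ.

1.28e+08

Let w = q^2·u^2 = 6.61e+08. δw/w = √((2·δq/q)² + (2·δu/u)²) = √(0.0281 + 0.00633) = 0.186, so δw = 1.23e+08.
Q = w + y + p: δQ = √(δw² + δy² + δp²) = √(1.51e+16 + 1.44e+14 + 1.22e+15) = 1.28e+08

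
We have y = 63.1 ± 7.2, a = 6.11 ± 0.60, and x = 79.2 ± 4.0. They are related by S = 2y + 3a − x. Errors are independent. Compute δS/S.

For a sum/difference, combine absolute errors in quadrature:
  (2·δy)² = 207;  (3·δa)² = 3.24;  (δx)² = 16.0
δS = √(227) = 15.1
S = 65.3, so δS/S = 15.1/65.3 = 0.230.

0.230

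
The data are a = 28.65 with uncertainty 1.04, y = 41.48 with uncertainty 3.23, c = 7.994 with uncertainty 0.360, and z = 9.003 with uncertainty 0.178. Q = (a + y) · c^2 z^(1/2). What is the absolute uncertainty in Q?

Let u = a + y = 70.13. δu = √(δa² + δy²) = √(1.08 + 10.4) = 3.39, so δu/u = 0.0484.
Q is then a monomial in u, c, z:
δQ/Q = √((δu/u)² + (2·δc/c)² + (½·δz/z)²) = √(0.00234 + 0.00811 + 9.77e-05) = 0.103
Q = 13450, so δQ = 0.103 × 13450 = 1380.

1380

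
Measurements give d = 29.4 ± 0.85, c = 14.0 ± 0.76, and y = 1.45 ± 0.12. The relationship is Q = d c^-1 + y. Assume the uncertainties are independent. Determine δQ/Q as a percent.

4.97%

Let p = d·c^-1 = 2.10. δp/p = √((1·δd/d)² + (-1·δc/c)²) = √(0.000836 + 0.00295) = 0.0615, so δp = 0.129.
Q = p + y: δQ = √(δp² + δy²) = √(0.0167 + 0.0144) = 0.176
Q = 3.55, so δQ/Q = 0.176/3.55 = 0.0497.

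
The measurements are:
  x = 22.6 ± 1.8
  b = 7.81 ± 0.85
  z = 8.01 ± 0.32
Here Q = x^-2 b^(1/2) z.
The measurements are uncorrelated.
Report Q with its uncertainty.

0.0438 ± 0.00758

For a monomial Q ∝ x^-2, b^(1/2), z, fractional errors add in quadrature:
  (-2·δx/x)² = (-2×0.0796)² = 0.0254;  (½·δb/b)² = (0.5×0.109)² = 0.00296;  (1·δz/z)² = (1×0.0400)² = 0.00160
δQ/Q = √(0.0299) = 0.173
Q = 0.0438, so δQ = 0.173 × 0.0438 = 0.00758.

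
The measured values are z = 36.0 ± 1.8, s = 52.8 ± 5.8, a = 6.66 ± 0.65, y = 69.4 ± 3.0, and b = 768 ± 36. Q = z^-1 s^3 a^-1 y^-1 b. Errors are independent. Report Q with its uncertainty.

For a monomial Q ∝ z^-1, s^3, a^-1, y^-1, b, fractional errors add in quadrature:
  (-1·δz/z)² = (-1×0.0500)² = 0.00250;  (3·δs/s)² = (3×0.110)² = 0.109;  (-1·δa/a)² = (-1×0.0976)² = 0.00953;  (-1·δy/y)² = (-1×0.0432)² = 0.00187;  (1·δb/b)² = (1×0.0469)² = 0.00220
δQ/Q = √(0.125) = 0.353
Q = 6790, so δQ = 0.353 × 6790 = 2400.

6790 ± 2400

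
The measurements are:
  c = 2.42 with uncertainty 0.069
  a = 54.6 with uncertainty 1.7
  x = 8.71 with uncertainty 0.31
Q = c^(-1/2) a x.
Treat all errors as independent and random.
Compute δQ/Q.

Since Q is a product/quotient, work with relative uncertainties:
  (−½·δc/c)² = (-0.5×0.0285)² = 0.000203;  (1·δa/a)² = (1×0.0311)² = 0.000969;  (1·δx/x)² = (1×0.0356)² = 0.00127
δQ/Q = √(0.00244) = 0.0494

0.0494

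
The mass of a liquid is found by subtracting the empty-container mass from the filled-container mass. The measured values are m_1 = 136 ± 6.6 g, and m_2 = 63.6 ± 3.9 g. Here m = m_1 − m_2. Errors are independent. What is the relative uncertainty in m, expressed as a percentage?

For a sum/difference, combine absolute errors in quadrature:
  (δm_1)² = 43.6;  (δm_2)² = 15.2
δm = √(58.8) = 7.67 g
m = 72.4 g, so δm/m = 7.67/72.4 = 0.106.

10.6%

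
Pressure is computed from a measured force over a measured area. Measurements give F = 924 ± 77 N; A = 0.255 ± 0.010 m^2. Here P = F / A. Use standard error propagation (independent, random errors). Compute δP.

334 Pa

For a monomial P ∝ F, A^-1, fractional errors add in quadrature:
  (1·δF/F)² = (1×0.0833)² = 0.00694;  (-1·δA/A)² = (-1×0.0392)² = 0.00154
δP/P = √(0.00848) = 0.0921
P = 3620 Pa, so δP = 0.0921 × 3620 = 334 Pa.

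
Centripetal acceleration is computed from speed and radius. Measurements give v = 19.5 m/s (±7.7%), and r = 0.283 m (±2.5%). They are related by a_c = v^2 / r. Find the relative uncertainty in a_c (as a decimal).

Each factor contributes (exponent × relative error)² to (δa_c/a_c)²:
  (2·δv/v)² = (2×0.0770)² = 0.0237;  (-1·δr/r)² = (-1×0.0250)² = 0.000625
δa_c/a_c = √(0.0243) = 0.156

0.156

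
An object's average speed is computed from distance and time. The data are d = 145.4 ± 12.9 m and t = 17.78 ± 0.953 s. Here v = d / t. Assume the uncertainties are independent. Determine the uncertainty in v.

Since v is a product/quotient, work with relative uncertainties:
  (1·δd/d)² = (1×0.0887)² = 0.00787;  (-1·δt/t)² = (-1×0.0536)² = 0.00287
δv/v = √(0.0107) = 0.104
v = 8.178 m/s, so δv = 0.104 × 8.178 = 0.848 m/s.

0.848 m/s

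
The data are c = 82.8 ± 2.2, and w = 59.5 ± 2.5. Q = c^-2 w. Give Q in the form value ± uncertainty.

0.00868 ± 0.000588

Relative error in a monomial: (δQ/Q)² = Σ (nᵢ · δxᵢ/xᵢ)².
  (-2·δc/c)² = (-2×0.0266)² = 0.00282;  (1·δw/w)² = (1×0.0420)² = 0.00177
δQ/Q = √(0.00459) = 0.0677
Q = 0.00868, so δQ = 0.0677 × 0.00868 = 0.000588.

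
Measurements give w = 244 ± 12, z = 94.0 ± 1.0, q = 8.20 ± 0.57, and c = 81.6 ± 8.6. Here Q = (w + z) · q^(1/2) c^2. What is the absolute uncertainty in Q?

1.4e+06

Let u = w + z = 338. δu = √(δw² + δz²) = √(144 + 1.00) = 12.0, so δu/u = 0.0356.
Q is then a monomial in u, q, c:
δQ/Q = √((δu/u)² + (½·δq/q)² + (2·δc/c)²) = √(0.00127 + 0.00121 + 0.0444) = 0.217
Q = 6.44e+06, so δQ = 0.217 × 6.44e+06 = 1.4e+06.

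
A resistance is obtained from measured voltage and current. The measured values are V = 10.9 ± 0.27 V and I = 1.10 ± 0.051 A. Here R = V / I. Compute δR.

Relative error in a monomial: (δR/R)² = Σ (nᵢ · δxᵢ/xᵢ)².
  (1·δV/V)² = (1×0.0248)² = 0.000614;  (-1·δI/I)² = (-1×0.0464)² = 0.00215
δR/R = √(0.00276) = 0.0526
R = 9.91 Ω, so δR = 0.0526 × 9.91 = 0.521 Ω.

0.521 Ω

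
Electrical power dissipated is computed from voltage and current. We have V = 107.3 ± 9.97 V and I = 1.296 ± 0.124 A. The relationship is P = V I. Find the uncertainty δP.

Since P is a product/quotient, work with relative uncertainties:
  (1·δV/V)² = (1×0.0929)² = 0.00863;  (1·δI/I)² = (1×0.0957)² = 0.00915
δP/P = √(0.0178) = 0.133
P = 139.1 W, so δP = 0.133 × 139.1 = 18.5 W.

18.5 W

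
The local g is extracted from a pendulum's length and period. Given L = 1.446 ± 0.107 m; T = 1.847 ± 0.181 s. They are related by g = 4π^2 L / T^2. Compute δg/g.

0.209

Each factor contributes (exponent × relative error)² to (δg/g)²:
  (1·δL/L)² = (1×0.0740)² = 0.00548;  (-2·δT/T)² = (-2×0.0980)² = 0.0384
δg/g = √(0.0439) = 0.209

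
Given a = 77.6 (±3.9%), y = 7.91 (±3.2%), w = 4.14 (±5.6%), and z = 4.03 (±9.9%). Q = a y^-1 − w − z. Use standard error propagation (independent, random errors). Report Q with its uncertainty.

1.64 ± 0.677

Let p = a·y^-1 = 9.81. δp/p = √((1·δa/a)² + (-1·δy/y)²) = √(0.00152 + 0.00102) = 0.0504, so δp = 0.495.
Q = p − w − z: δQ = √(δp² + δw² + δz²) = √(0.245 + 0.0537 + 0.159) = 0.677
Q = 1.64.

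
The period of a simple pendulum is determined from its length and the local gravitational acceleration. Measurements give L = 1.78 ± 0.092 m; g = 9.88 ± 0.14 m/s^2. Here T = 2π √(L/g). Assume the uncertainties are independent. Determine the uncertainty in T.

For a monomial T ∝ L^(1/2), g^(-1/2), fractional errors add in quadrature:
  (½·δL/L)² = (0.5×0.0517)² = 0.000668;  (−½·δg/g)² = (-0.5×0.0142)² = 5.02e-05
δT/T = √(0.000718) = 0.0268
T = 2.67 s, so δT = 0.0268 × 2.67 = 0.0715 s.

0.0715 s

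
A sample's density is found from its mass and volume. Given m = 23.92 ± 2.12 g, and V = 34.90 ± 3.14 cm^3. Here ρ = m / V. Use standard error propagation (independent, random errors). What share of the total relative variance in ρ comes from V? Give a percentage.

(δρ/ρ)² = (1·δm/m)² + (-1·δV/V)²
  m term: (1×0.0886)² = 0.00786
  V term: (-1×0.0900)² = 0.00809
Total = 0.0159. Share from V = 0.00809/0.0159 = 0.508.

50.8%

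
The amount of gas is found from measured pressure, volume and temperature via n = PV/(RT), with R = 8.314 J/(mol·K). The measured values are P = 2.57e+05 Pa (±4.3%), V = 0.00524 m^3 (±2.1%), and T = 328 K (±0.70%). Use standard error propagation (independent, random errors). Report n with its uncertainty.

0.494 ± 0.0239 mol

Since n is a product/quotient, work with relative uncertainties:
  (1·δP/P)² = (1×0.0430)² = 0.00185;  (1·δV/V)² = (1×0.0210)² = 0.000441;  (-1·δT/T)² = (-1×0.00700)² = 4.9e-05
δn/n = √(0.00234) = 0.0484
n = 0.494 mol, so δn = 0.0484 × 0.494 = 0.0239 mol.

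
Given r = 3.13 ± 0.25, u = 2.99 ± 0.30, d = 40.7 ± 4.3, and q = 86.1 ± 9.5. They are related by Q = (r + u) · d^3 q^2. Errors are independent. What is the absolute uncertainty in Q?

Let w = r + u = 6.12. δw = √(δr² + δu²) = √(0.0625 + 0.0900) = 0.391, so δw/w = 0.0638.
Q is then a monomial in w, d, q:
δQ/Q = √((δw/w)² + (3·δd/d)² + (2·δq/q)²) = √(0.00407 + 0.100 + 0.0487) = 0.391
Q = 3.06e+09, so δQ = 0.391 × 3.06e+09 = 1.2e+09.

1.2e+09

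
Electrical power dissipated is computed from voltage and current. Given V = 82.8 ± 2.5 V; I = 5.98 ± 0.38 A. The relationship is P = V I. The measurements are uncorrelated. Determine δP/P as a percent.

7.04%

Relative error in a monomial: (δP/P)² = Σ (nᵢ · δxᵢ/xᵢ)².
  (1·δV/V)² = (1×0.0302)² = 0.000912;  (1·δI/I)² = (1×0.0635)² = 0.00404
δP/P = √(0.00495) = 0.0704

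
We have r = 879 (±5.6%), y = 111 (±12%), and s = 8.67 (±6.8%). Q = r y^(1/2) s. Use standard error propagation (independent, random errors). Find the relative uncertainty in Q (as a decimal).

0.107

Q is a product of powers, so relative uncertainties combine in quadrature:
  (1·δr/r)² = (1×0.0560)² = 0.00314;  (½·δy/y)² = (0.5×0.120)² = 0.00360;  (1·δs/s)² = (1×0.0680)² = 0.00462
δQ/Q = √(0.0114) = 0.107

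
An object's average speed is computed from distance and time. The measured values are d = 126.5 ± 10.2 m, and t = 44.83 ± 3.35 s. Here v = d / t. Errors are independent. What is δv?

0.310 m/s

Each factor contributes (exponent × relative error)² to (δv/v)²:
  (1·δd/d)² = (1×0.0806)² = 0.00650;  (-1·δt/t)² = (-1×0.0747)² = 0.00558
δv/v = √(0.0121) = 0.110
v = 2.822 m/s, so δv = 0.110 × 2.822 = 0.310 m/s.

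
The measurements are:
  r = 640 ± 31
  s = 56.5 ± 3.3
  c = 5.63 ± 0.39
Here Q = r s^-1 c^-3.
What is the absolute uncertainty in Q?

Relative error in a monomial: (δQ/Q)² = Σ (nᵢ · δxᵢ/xᵢ)².
  (1·δr/r)² = (1×0.0484)² = 0.00235;  (-1·δs/s)² = (-1×0.0584)² = 0.00341;  (-3·δc/c)² = (-3×0.0693)² = 0.0432
δQ/Q = √(0.0489) = 0.221
Q = 0.0635, so δQ = 0.221 × 0.0635 = 0.0140.

0.0140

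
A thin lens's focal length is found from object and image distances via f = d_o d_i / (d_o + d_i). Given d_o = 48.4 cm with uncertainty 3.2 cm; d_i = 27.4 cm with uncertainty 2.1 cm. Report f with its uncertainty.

17.5 ± 0.953 cm

∂f/∂d_o = (d_i/(d_o+d_i))² = 0.131;  ∂f/∂d_i = (d_o/(d_o+d_i))² = 0.408
δf = √((∂f/∂d_o · δd_o)² + (∂f/∂d_i · δd_i)²) = √(0.175 + 0.733) = 0.953 cm
f = 17.5 cm.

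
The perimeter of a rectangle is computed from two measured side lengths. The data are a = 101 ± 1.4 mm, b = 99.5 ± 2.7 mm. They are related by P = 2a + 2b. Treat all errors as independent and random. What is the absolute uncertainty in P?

6.08 mm

For a sum/difference, combine absolute errors in quadrature:
  (2·δa)² = 7.84;  (2·δb)² = 29.2
δP = √(37.0) = 6.08 mm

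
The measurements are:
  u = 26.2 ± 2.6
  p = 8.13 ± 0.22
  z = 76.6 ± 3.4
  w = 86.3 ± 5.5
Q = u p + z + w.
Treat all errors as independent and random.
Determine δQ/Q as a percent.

6.08%

Let h = u·p = 213. δh/h = √((1·δu/u)² + (1·δp/p)²) = √(0.00985 + 0.000732) = 0.103, so δh = 21.9.
Q = h + z + w: δQ = √(δh² + δz² + δw²) = √(480 + 11.6 + 30.2) = 22.8
Q = 376, so δQ/Q = 22.8/376 = 0.0608.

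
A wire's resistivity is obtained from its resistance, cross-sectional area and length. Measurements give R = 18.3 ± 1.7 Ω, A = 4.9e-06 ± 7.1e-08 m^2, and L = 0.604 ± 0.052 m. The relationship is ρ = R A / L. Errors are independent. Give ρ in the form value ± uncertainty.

Since ρ is a product/quotient, work with relative uncertainties:
  (1·δR/R)² = (1×0.0929)² = 0.00863;  (1·δA/A)² = (1×0.0145)² = 0.000210;  (-1·δL/L)² = (-1×0.0861)² = 0.00741
δρ/ρ = √(0.0163) = 0.127
ρ = 0.000148 Ω·m, so δρ = 0.127 × 0.000148 = 1.89e-05 Ω·m.

(1.48 ± 0.189) × 10^-4 Ω·m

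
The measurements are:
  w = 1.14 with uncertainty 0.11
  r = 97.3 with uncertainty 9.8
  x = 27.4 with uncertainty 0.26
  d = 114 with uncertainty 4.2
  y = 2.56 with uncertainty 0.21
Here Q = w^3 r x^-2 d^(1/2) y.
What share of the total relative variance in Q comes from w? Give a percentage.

(δQ/Q)² = (3·δw/w)² + (1·δr/r)² + (-2·δx/x)² + (½·δd/d)² + (1·δy/y)²
  w term: (3×0.0965)² = 0.0838
  r term: (1×0.101)² = 0.0101
  x term: (-2×0.00949)² = 0.000360
  d term: (0.5×0.0368)² = 0.000339
  y term: (1×0.0820)² = 0.00673
Total = 0.101. Share from w = 0.0838/0.101 = 0.827.

82.7%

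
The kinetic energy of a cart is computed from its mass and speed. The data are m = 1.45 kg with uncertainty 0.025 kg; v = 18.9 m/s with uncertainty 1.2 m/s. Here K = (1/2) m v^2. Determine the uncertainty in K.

33.2 J

Each factor contributes (exponent × relative error)² to (δK/K)²:
  (1·δm/m)² = (1×0.0172)² = 0.000297;  (2·δv/v)² = (2×0.0635)² = 0.0161
δK/K = √(0.0164) = 0.128
K = 259 J, so δK = 0.128 × 259 = 33.2 J.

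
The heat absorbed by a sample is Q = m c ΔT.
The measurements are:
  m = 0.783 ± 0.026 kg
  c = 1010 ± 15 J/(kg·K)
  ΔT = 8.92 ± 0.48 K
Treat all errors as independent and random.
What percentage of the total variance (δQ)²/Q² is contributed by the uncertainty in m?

(δQ/Q)² = (1·δm/m)² + (1·δc/c)² + (1·δΔT/ΔT)²
  m term: (1×0.0332)² = 0.00110
  c term: (1×0.0149)² = 0.000221
  ΔT term: (1×0.0538)² = 0.00290
Total = 0.00422. Share from m = 0.00110/0.00422 = 0.261.

26.1%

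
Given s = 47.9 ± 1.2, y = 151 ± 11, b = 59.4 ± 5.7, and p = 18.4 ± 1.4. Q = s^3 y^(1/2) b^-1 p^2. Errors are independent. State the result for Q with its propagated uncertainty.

Q is a product of powers, so relative uncertainties combine in quadrature:
  (3·δs/s)² = (3×0.0251)² = 0.00565;  (½·δy/y)² = (0.5×0.0728)² = 0.00133;  (-1·δb/b)² = (-1×0.0960)² = 0.00921;  (2·δp/p)² = (2×0.0761)² = 0.0232
δQ/Q = √(0.0393) = 0.198
Q = 7.7e+06, so δQ = 0.198 × 7.7e+06 = 1.53e+06.

(7.70 ± 1.53) × 10^6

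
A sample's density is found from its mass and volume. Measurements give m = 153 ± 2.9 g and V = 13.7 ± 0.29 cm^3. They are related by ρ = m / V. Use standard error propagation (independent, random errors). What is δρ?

0.317 g/cm^3

Each factor contributes (exponent × relative error)² to (δρ/ρ)²:
  (1·δm/m)² = (1×0.0190)² = 0.000359;  (-1·δV/V)² = (-1×0.0212)² = 0.000448
δρ/ρ = √(0.000807) = 0.0284
ρ = 11.2 g/cm^3, so δρ = 0.0284 × 11.2 = 0.317 g/cm^3.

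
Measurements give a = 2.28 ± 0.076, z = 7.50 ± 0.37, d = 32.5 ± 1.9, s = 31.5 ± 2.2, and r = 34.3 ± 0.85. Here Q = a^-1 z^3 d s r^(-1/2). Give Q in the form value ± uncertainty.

32300 ± 5740

Relative error in a monomial: (δQ/Q)² = Σ (nᵢ · δxᵢ/xᵢ)².
  (-1·δa/a)² = (-1×0.0333)² = 0.00111;  (3·δz/z)² = (3×0.0493)² = 0.0219;  (1·δd/d)² = (1×0.0585)² = 0.00342;  (1·δs/s)² = (1×0.0698)² = 0.00488;  (−½·δr/r)² = (-0.5×0.0248)² = 0.000154
δQ/Q = √(0.0315) = 0.177
Q = 32300, so δQ = 0.177 × 32300 = 5740.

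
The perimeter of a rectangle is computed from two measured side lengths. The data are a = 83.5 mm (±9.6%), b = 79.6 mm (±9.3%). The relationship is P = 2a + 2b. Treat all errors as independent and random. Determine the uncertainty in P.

21.8 mm

P is a linear combination, so absolute uncertainties add in quadrature:
  (2·δa)² = 257;  (2·δb)² = 219
δP = √(476) = 21.8 mm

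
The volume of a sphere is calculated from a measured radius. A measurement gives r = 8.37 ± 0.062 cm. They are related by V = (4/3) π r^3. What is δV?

54.6 cm^3

Each factor contributes (exponent × relative error)² to (δV/V)²:
  (3·δr/r)² = (3×0.00741)² = 0.000494
δV/V = √(0.000494) = 0.0222
V = 2460 cm^3, so δV = 0.0222 × 2460 = 54.6 cm^3.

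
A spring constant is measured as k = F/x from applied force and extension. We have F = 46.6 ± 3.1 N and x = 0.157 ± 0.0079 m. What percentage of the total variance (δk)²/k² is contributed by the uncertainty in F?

(δk/k)² = (1·δF/F)² + (-1·δx/x)²
  F term: (1×0.0665)² = 0.00443
  x term: (-1×0.0503)² = 0.00253
Total = 0.00696. Share from F = 0.00443/0.00696 = 0.636.

63.6%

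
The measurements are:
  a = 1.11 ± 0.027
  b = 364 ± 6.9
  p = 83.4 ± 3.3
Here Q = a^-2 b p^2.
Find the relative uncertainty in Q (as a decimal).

Relative error in a monomial: (δQ/Q)² = Σ (nᵢ · δxᵢ/xᵢ)².
  (-2·δa/a)² = (-2×0.0243)² = 0.00237;  (1·δb/b)² = (1×0.0190)² = 0.000359;  (2·δp/p)² = (2×0.0396)² = 0.00626
δQ/Q = √(0.00899) = 0.0948

0.0948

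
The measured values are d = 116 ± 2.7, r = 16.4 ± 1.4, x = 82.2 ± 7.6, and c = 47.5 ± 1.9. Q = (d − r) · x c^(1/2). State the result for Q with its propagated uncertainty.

Let u = d − r = 99.6. δu = √(δd² + δr²) = √(7.29 + 1.96) = 3.04, so δu/u = 0.0305.
Q is then a monomial in u, x, c:
δQ/Q = √((δu/u)² + (1·δx/x)² + (½·δc/c)²) = √(0.000932 + 0.00855 + 0.000400) = 0.0994
Q = 56400, so δQ = 0.0994 × 56400 = 5610.

56400 ± 5610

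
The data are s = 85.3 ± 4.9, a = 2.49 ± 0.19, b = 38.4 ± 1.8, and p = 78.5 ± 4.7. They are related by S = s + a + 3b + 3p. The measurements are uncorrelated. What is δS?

15.9

For a sum/difference, combine absolute errors in quadrature:
  (δs)² = 24.0;  (δa)² = 0.0361;  (3·δb)² = 29.2;  (3·δp)² = 199
δS = √(252) = 15.9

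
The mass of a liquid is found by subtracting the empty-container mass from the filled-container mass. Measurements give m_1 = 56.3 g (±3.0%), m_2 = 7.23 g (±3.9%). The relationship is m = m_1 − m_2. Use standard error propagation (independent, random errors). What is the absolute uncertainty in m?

Absolute uncertainties add in quadrature for a linear combination:
  (δm_1)² = 2.85;  (δm_2)² = 0.0795
δm = √(2.93) = 1.71 g

1.71 g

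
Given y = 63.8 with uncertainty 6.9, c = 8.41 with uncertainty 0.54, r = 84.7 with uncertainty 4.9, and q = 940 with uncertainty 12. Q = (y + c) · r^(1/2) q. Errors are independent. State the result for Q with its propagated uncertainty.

(6.25 ± 0.630) × 10^5

Let u = y + c = 72.2. δu = √(δy² + δc²) = √(47.6 + 0.292) = 6.92, so δu/u = 0.0958.
Q is then a monomial in u, r, q:
δQ/Q = √((δu/u)² + (½·δr/r)² + (1·δq/q)²) = √(0.00919 + 0.000837 + 0.000163) = 0.101
Q = 6.25e+05, so δQ = 0.101 × 6.25e+05 = 63000.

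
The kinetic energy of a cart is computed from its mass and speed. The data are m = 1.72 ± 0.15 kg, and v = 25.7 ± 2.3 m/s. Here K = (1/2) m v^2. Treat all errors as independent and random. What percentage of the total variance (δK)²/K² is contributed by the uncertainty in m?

(δK/K)² = (1·δm/m)² + (2·δv/v)²
  m term: (1×0.0872)² = 0.00761
  v term: (2×0.0895)² = 0.0320
Total = 0.0396. Share from m = 0.00761/0.0396 = 0.192.

19.2%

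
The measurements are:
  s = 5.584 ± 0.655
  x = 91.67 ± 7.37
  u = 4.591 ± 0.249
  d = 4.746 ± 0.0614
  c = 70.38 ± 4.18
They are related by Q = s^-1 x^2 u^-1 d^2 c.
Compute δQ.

For a monomial Q ∝ s^-1, x^2, u^-1, d^2, c, fractional errors add in quadrature:
  (-1·δs/s)² = (-1×0.117)² = 0.0138;  (2·δx/x)² = (2×0.0804)² = 0.0259;  (-1·δu/u)² = (-1×0.0542)² = 0.00294;  (2·δd/d)² = (2×0.0129)² = 0.000669;  (1·δc/c)² = (1×0.0594)² = 0.00353
δQ/Q = √(0.0468) = 0.216
Q = 519600, so δQ = 0.216 × 519600 = 1.12e+05.

1.12e+05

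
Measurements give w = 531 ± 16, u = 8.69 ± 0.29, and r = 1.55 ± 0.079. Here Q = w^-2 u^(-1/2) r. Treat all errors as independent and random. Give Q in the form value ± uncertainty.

Q is a product of powers, so relative uncertainties combine in quadrature:
  (-2·δw/w)² = (-2×0.0301)² = 0.00363;  (−½·δu/u)² = (-0.5×0.0334)² = 0.000278;  (1·δr/r)² = (1×0.0510)² = 0.00260
δQ/Q = √(0.00651) = 0.0807
Q = 1.86e-06, so δQ = 0.0807 × 1.86e-06 = 1.5e-07.

(1.86 ± 0.150) × 10^-6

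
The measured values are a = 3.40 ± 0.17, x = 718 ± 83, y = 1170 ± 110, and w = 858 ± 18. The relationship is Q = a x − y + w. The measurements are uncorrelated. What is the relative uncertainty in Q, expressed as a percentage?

15.4%

Let p = a·x = 2440. δp/p = √((1·δa/a)² + (1·δx/x)²) = √(0.00250 + 0.0134) = 0.126, so δp = 307.
Q = p − y + w: δQ = √(δp² + δy² + δw²) = √(94500 + 12100 + 324) = 327
Q = 2130, so δQ/Q = 327/2130 = 0.154.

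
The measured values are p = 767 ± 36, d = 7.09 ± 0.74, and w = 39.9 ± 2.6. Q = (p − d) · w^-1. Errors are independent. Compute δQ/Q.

0.0806

Let u = p − d = 760. δu = √(δp² + δd²) = √(1300 + 0.548) = 36.0, so δu/u = 0.0474.
Q is then a monomial in u, w:
δQ/Q = √((δu/u)² + (-1·δw/w)²) = √(0.00225 + 0.00425) = 0.0806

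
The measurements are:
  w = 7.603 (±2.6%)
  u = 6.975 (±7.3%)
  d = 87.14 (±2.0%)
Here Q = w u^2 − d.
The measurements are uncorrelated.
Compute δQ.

54.9

Let p = w·u^2 = 369.9. δp/p = √((1·δw/w)² + (2·δu/u)²) = √(0.000676 + 0.0213) = 0.148, so δp = 54.9.
Q = p − d: δQ = √(δp² + δd²) = √(3010 + 3.04) = 54.9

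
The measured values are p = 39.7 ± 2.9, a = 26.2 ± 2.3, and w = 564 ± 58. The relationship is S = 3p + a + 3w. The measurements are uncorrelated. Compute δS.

Each term contributes (cᵢ δxᵢ)² to (δS)²:
  (3·δp)² = 75.7;  (δa)² = 5.29;  (3·δw)² = 30300
δS = √(30400) = 174

174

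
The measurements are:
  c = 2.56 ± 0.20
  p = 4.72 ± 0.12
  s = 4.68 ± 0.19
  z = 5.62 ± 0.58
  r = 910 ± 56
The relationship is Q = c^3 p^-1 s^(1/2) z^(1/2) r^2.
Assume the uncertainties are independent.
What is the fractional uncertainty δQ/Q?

Each factor contributes (exponent × relative error)² to (δQ/Q)²:
  (3·δc/c)² = (3×0.0781)² = 0.0549;  (-1·δp/p)² = (-1×0.0254)² = 0.000646;  (½·δs/s)² = (0.5×0.0406)² = 0.000412;  (½·δz/z)² = (0.5×0.103)² = 0.00266;  (2·δr/r)² = (2×0.0615)² = 0.0151
δQ/Q = √(0.0738) = 0.272

0.272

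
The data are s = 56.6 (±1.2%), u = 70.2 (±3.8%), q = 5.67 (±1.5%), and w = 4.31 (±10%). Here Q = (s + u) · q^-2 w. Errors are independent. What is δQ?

Let h = s + u = 127. δh = √(δs² + δu²) = √(0.461 + 7.12) = 2.75, so δh/h = 0.0217.
Q is then a monomial in h, q, w:
δQ/Q = √((δh/h)² + (-2·δq/q)² + (1·δw/w)²) = √(0.000471 + 0.000900 + 0.0100) = 0.107
Q = 17.0, so δQ = 0.107 × 17.0 = 1.81.

1.81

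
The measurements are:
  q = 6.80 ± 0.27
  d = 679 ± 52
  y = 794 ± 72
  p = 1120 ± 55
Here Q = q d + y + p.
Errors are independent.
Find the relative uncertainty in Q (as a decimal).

Let w = q·d = 4620. δw/w = √((1·δq/q)² + (1·δd/d)²) = √(0.00158 + 0.00586) = 0.0863, so δw = 398.
Q = w + y + p: δQ = √(δw² + δy² + δp²) = √(1.59e+05 + 5180 + 3020) = 408
Q = 6530, so δQ/Q = 408/6530 = 0.0625.

0.0625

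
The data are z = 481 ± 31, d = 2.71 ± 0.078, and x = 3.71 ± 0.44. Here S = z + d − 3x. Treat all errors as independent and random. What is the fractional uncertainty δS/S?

0.0657

Sums and differences: (δS)² = Σ (cᵢ δxᵢ)².
  (δz)² = 961;  (δd)² = 0.00608;  (3·δx)² = 1.74
δS = √(963) = 31.0
S = 473, so δS/S = 31.0/473 = 0.0657.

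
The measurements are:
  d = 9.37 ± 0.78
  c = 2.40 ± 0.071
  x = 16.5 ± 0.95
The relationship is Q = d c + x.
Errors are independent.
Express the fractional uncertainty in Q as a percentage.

5.65%

Let p = d·c = 22.5. δp/p = √((1·δd/d)² + (1·δc/c)²) = √(0.00693 + 0.000875) = 0.0883, so δp = 1.99.
Q = p + x: δQ = √(δp² + δx²) = √(3.95 + 0.902) = 2.20
Q = 39.0, so δQ/Q = 2.20/39.0 = 0.0565.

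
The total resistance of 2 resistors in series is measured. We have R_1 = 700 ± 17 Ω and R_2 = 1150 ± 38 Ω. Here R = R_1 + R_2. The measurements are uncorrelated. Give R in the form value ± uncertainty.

1850 ± 41.6 Ω

Sums and differences: (δR)² = Σ (cᵢ δxᵢ)².
  (δR_1)² = 289;  (δR_2)² = 1440
δR = √(1730) = 41.6 Ω
R = 1850 Ω.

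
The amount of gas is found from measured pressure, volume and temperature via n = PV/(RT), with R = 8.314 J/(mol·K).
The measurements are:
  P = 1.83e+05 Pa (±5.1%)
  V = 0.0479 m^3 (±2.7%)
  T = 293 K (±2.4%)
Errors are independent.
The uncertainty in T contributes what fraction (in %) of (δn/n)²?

14.7%

(δn/n)² = (1·δP/P)² + (1·δV/V)² + (-1·δT/T)²
  P term: (1×0.0510)² = 0.00260
  V term: (1×0.0270)² = 0.000729
  T term: (-1×0.0240)² = 0.000576
Total = 0.00391. Share from T = 0.000576/0.00391 = 0.147.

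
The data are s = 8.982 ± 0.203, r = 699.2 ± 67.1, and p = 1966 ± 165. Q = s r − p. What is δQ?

641

Let w = s·r = 6280. δw/w = √((1·δs/s)² + (1·δr/r)²) = √(0.000511 + 0.00921) = 0.0986, so δw = 619.
Q = w − p: δQ = √(δw² + δp²) = √(3.83e+05 + 27200) = 641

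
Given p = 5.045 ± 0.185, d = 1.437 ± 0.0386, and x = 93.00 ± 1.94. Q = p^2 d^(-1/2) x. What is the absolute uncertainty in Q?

Relative error in a monomial: (δQ/Q)² = Σ (nᵢ · δxᵢ/xᵢ)².
  (2·δp/p)² = (2×0.0367)² = 0.00538;  (−½·δd/d)² = (-0.5×0.0269)² = 0.000180;  (1·δx/x)² = (1×0.0209)² = 0.000435
δQ/Q = √(0.00599) = 0.0774
Q = 1975, so δQ = 0.0774 × 1975 = 153.

153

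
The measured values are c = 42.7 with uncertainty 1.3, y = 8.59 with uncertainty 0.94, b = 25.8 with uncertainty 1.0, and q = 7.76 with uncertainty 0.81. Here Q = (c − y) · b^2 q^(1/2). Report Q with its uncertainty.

Let u = c − y = 34.1. δu = √(δc² + δy²) = √(1.69 + 0.884) = 1.60, so δu/u = 0.0470.
Q is then a monomial in u, b, q:
δQ/Q = √((δu/u)² + (2·δb/b)² + (½·δq/q)²) = √(0.00221 + 0.00601 + 0.00272) = 0.105
Q = 63200, so δQ = 0.105 × 63200 = 6620.

63200 ± 6620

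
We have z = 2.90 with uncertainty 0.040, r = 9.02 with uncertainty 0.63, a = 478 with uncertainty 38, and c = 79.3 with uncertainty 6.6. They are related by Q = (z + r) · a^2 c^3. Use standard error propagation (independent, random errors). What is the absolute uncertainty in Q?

4.08e+11

Let u = z + r = 11.9. δu = √(δz² + δr²) = √(0.00160 + 0.397) = 0.631, so δu/u = 0.0530.
Q is then a monomial in u, a, c:
δQ/Q = √((δu/u)² + (2·δa/a)² + (3·δc/c)²) = √(0.00280 + 0.0253 + 0.0623) = 0.301
Q = 1.36e+12, so δQ = 0.301 × 1.36e+12 = 4.08e+11.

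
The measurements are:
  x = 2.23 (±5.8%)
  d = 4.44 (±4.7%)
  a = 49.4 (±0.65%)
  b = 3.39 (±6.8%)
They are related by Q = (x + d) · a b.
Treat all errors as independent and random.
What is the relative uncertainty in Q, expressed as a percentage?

Let u = x + d = 6.67. δu = √(δx² + δd²) = √(0.0167 + 0.0435) = 0.246, so δu/u = 0.0368.
Q is then a monomial in u, a, b:
δQ/Q = √((δu/u)² + (1·δa/a)² + (1·δb/b)²) = √(0.00135 + 4.22e-05 + 0.00462) = 0.0776

7.76%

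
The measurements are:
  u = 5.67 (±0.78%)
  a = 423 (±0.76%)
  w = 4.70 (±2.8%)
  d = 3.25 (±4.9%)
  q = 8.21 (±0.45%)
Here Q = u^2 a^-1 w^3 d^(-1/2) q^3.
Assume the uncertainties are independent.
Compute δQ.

Q is a product of powers, so relative uncertainties combine in quadrature:
  (2·δu/u)² = (2×0.00780)² = 0.000243;  (-1·δa/a)² = (-1×0.00760)² = 5.78e-05;  (3·δw/w)² = (3×0.0280)² = 0.00706;  (−½·δd/d)² = (-0.5×0.0490)² = 0.000600;  (3·δq/q)² = (3×0.00450)² = 0.000182
δQ/Q = √(0.00814) = 0.0902
Q = 2420, so δQ = 0.0902 × 2420 = 219.

219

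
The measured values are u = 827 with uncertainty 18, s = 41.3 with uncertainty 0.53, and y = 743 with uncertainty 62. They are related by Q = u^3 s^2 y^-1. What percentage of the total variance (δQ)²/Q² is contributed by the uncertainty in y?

58.6%

(δQ/Q)² = (3·δu/u)² + (2·δs/s)² + (-1·δy/y)²
  u term: (3×0.0218)² = 0.00426
  s term: (2×0.0128)² = 0.000659
  y term: (-1×0.0834)² = 0.00696
Total = 0.0119. Share from y = 0.00696/0.0119 = 0.586.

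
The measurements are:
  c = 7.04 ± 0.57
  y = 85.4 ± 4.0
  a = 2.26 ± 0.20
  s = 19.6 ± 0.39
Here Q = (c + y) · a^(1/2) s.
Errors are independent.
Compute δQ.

178

Let u = c + y = 92.4. δu = √(δc² + δy²) = √(0.325 + 16.0) = 4.04, so δu/u = 0.0437.
Q is then a monomial in u, a, s:
δQ/Q = √((δu/u)² + (½·δa/a)² + (1·δs/s)²) = √(0.00191 + 0.00196 + 0.000396) = 0.0653
Q = 2720, so δQ = 0.0653 × 2720 = 178.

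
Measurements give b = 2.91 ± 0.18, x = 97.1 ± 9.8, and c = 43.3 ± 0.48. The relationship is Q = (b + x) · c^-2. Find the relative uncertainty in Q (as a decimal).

0.100

Let u = b + x = 100. δu = √(δb² + δx²) = √(0.0324 + 96.0) = 9.80, so δu/u = 0.0980.
Q is then a monomial in u, c:
δQ/Q = √((δu/u)² + (-2·δc/c)²) = √(0.00961 + 0.000492) = 0.100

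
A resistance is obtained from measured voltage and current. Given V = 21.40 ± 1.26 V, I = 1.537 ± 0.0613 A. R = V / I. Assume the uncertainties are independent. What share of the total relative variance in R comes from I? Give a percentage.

(δR/R)² = (1·δV/V)² + (-1·δI/I)²
  V term: (1×0.0589)² = 0.00347
  I term: (-1×0.0399)² = 0.00159
Total = 0.00506. Share from I = 0.00159/0.00506 = 0.315.

31.5%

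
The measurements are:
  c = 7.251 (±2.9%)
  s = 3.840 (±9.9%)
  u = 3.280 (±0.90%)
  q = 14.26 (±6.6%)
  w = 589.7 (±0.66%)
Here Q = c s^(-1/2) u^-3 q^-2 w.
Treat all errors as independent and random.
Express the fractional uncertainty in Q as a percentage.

Since Q is a product/quotient, work with relative uncertainties:
  (1·δc/c)² = (1×0.0290)² = 0.000841;  (−½·δs/s)² = (-0.5×0.0990)² = 0.00245;  (-3·δu/u)² = (-3×0.00900)² = 0.000729;  (-2·δq/q)² = (-2×0.0660)² = 0.0174;  (1·δw/w)² = (1×0.00660)² = 4.36e-05
δQ/Q = √(0.0215) = 0.147

14.7%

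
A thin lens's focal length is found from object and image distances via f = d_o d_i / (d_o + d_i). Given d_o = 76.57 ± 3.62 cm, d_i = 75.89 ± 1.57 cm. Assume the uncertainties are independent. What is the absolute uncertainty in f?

∂f/∂d_o = (d_i/(d_o+d_i))² = 0.248;  ∂f/∂d_i = (d_o/(d_o+d_i))² = 0.252
δf = √((∂f/∂d_o · δd_o)² + (∂f/∂d_i · δd_i)²) = √(0.805 + 0.157) = 0.980 cm

0.980 cm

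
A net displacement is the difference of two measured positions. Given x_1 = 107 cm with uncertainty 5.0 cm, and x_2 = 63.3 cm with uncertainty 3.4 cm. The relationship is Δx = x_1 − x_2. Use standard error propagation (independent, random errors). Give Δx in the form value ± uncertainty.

Sums and differences: (δΔx)² = Σ (cᵢ δxᵢ)².
  (δx_1)² = 25.0;  (δx_2)² = 11.6
δΔx = √(36.6) = 6.05 cm
Δx = 43.7 cm.

43.7 ± 6.05 cm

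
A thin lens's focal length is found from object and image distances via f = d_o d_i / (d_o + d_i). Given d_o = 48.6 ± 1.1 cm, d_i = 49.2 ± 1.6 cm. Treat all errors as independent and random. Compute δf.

∂f/∂d_o = (d_i/(d_o+d_i))² = 0.253;  ∂f/∂d_i = (d_o/(d_o+d_i))² = 0.247
δf = √((∂f/∂d_o · δd_o)² + (∂f/∂d_i · δd_i)²) = √(0.0775 + 0.156) = 0.483 cm

0.483 cm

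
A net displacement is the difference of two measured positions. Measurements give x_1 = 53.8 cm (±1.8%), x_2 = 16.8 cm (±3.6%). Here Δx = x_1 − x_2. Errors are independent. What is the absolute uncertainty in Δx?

1.14 cm

Each term contributes (cᵢ δxᵢ)² to (δΔx)²:
  (δx_1)² = 0.938;  (δx_2)² = 0.366
δΔx = √(1.30) = 1.14 cm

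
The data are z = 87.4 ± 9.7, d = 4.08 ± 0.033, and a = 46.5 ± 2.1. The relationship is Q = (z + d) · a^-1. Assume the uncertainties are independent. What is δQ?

Let u = z + d = 91.5. δu = √(δz² + δd²) = √(94.1 + 0.00109) = 9.70, so δu/u = 0.106.
Q is then a monomial in u, a:
δQ/Q = √((δu/u)² + (-1·δa/a)²) = √(0.0112 + 0.00204) = 0.115
Q = 1.97, so δQ = 0.115 × 1.97 = 0.227.

0.227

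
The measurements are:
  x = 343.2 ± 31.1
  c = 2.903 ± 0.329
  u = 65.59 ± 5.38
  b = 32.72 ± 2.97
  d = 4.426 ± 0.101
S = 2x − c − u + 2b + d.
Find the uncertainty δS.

For a sum/difference, combine absolute errors in quadrature:
  (2·δx)² = 3870;  (δc)² = 0.108;  (δu)² = 28.9;  (2·δb)² = 35.3;  (δd)² = 0.0102
δS = √(3930) = 62.7

62.7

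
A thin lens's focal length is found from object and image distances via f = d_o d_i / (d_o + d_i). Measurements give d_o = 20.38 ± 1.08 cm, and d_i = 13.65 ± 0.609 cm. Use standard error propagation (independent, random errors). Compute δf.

∂f/∂d_o = (d_i/(d_o+d_i))² = 0.161;  ∂f/∂d_i = (d_o/(d_o+d_i))² = 0.359
δf = √((∂f/∂d_o · δd_o)² + (∂f/∂d_i · δd_i)²) = √(0.0302 + 0.0477) = 0.279 cm

0.279 cm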